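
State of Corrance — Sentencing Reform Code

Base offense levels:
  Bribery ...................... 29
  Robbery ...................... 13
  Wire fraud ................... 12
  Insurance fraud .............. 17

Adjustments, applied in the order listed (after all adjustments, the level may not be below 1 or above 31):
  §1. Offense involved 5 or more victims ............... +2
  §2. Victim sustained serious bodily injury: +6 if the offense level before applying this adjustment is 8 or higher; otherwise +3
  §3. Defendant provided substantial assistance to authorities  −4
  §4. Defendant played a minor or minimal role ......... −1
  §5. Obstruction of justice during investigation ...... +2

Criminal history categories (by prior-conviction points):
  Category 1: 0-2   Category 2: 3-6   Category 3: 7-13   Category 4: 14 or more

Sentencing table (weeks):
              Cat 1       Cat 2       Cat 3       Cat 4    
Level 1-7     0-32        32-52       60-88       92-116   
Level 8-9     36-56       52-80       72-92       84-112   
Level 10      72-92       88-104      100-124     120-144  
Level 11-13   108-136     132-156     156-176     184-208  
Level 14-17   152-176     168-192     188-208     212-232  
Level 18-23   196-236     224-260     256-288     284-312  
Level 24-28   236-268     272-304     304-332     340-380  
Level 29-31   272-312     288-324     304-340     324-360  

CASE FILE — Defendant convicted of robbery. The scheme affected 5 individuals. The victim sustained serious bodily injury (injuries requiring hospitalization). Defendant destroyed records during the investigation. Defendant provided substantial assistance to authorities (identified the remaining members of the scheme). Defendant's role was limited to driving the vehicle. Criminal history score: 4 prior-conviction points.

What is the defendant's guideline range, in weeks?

Base offense level for robbery: 13.
§1 applies: 13 + 2 = 15.
§2 applies (level before this adjustment is 15 ≥ 8, so +6): 15 + 6 = 21.
§3 applies: 21 − 4 = 17.
§4 applies: 17 − 1 = 16.
§5 applies: 16 + 2 = 18.
Final offense level: 18.
Criminal history: 4 prior points → Category 2 (3-6).
Level 18 falls in the 18-23 band.
Grid: Level 18-23 × Category 2 = 224-260 weeks.

224-260 weeks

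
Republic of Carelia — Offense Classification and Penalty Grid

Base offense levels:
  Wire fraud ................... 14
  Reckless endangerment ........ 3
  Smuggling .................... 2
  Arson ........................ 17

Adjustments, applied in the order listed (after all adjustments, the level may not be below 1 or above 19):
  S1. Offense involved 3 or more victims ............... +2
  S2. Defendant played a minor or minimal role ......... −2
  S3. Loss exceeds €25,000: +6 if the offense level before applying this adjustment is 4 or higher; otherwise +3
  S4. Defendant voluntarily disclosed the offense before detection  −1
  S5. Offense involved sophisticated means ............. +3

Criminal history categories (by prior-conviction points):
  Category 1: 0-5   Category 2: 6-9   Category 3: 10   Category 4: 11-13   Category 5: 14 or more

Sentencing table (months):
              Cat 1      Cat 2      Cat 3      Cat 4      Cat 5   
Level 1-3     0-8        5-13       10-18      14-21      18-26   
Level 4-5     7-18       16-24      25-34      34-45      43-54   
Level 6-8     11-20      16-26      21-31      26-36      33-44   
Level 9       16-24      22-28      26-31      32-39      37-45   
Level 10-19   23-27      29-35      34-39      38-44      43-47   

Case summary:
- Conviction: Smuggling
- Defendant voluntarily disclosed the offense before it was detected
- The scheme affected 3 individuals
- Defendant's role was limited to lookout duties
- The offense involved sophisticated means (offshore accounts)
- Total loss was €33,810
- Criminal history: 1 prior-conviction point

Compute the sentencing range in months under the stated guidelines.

Base offense level for smuggling: 2.
S1 applies: 2 + 2 = 4.
S2 applies: 4 − 2 = 2.
S3 applies (level before this adjustment is 2 < 4, so +3): 2 + 3 = 5.
S4 applies: 5 − 1 = 4.
S5 applies: 4 + 3 = 7.
Final offense level: 7.
Criminal history: 1 prior point → Category 1 (0-5).
Level 7 falls in the 6-8 band.
Grid: Level 6-8 × Category 1 = 11-20 months.

11-20 months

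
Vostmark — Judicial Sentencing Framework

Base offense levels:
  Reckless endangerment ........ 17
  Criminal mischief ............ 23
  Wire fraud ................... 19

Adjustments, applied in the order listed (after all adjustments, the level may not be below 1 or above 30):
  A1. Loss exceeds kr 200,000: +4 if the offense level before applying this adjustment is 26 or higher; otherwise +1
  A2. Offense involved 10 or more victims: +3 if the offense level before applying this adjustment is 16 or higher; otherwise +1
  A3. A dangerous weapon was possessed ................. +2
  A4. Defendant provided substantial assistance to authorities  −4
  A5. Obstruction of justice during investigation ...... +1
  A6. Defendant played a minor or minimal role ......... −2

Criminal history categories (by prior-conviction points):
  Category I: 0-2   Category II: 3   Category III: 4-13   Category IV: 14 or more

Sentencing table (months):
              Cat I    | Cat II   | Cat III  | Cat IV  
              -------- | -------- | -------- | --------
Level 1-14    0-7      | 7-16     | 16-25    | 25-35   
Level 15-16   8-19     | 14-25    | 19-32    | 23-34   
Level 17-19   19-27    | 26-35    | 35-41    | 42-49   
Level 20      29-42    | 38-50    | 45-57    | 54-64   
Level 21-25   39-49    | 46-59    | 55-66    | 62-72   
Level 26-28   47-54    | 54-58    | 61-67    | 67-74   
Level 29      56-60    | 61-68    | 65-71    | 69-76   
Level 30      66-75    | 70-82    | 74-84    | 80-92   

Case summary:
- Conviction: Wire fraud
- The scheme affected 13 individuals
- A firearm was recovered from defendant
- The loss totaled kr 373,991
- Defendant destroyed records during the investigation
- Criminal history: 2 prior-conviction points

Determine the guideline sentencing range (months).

47-54 months

Base offense level for wire fraud: 19.
A1 applies (level before this adjustment is 19 < 26, so +1): 19 + 1 = 20.
A2 applies (level before this adjustment is 20 ≥ 16, so +3): 20 + 3 = 23.
A3 applies: 23 + 2 = 25.
A4 does not apply.
A5 applies: 25 + 1 = 26.
A6 does not apply.
Final offense level: 26.
Criminal history: 2 prior points → Category I (0-2).
Level 26 falls in the 26-28 band.
Grid: Level 26-28 × Category I = 47-54 months.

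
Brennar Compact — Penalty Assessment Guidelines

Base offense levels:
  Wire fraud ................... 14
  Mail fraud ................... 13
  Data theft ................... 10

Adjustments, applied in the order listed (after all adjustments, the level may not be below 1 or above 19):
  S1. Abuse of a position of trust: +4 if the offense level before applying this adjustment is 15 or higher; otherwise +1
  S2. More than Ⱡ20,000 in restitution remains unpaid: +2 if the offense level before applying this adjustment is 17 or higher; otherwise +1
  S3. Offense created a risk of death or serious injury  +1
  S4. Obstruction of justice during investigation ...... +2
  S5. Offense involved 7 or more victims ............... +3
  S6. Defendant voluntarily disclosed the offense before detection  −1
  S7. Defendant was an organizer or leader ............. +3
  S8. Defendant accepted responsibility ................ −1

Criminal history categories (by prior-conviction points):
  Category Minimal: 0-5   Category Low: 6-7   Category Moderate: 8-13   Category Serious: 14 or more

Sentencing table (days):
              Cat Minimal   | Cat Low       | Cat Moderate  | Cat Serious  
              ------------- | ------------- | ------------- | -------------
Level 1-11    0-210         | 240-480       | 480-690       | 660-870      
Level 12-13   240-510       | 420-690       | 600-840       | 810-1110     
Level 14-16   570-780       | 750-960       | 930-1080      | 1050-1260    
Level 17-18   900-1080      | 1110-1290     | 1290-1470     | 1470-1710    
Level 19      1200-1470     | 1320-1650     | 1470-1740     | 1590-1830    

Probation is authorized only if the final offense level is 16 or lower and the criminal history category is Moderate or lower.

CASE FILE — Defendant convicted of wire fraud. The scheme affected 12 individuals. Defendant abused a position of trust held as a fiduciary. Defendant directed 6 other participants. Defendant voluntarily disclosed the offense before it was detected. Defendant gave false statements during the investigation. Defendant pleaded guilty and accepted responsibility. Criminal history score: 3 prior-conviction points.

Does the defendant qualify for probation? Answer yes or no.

Base offense level for wire fraud: 14.
S1 applies (level before this adjustment is 14 < 15, so +1): 14 + 1 = 15.
S4 applies: 15 + 2 = 17.
S5 applies: 17 + 3 = 20.
S6 applies: 20 − 1 = 19.
S7 applies: 19 + 3 = 22.
S8 applies: 22 − 1 = 21.
Level 21 exceeds the maximum of 19; capped at 19.
Final offense level: 19.
Criminal history: 3 prior points → Category Minimal (0-5).
Level 19 falls in the 19 band.
Grid: Level 19 × Category Minimal = 1200-1470 days.
Probation check: level 19 > 16 and category Minimal ≤ Moderate → not eligible.

No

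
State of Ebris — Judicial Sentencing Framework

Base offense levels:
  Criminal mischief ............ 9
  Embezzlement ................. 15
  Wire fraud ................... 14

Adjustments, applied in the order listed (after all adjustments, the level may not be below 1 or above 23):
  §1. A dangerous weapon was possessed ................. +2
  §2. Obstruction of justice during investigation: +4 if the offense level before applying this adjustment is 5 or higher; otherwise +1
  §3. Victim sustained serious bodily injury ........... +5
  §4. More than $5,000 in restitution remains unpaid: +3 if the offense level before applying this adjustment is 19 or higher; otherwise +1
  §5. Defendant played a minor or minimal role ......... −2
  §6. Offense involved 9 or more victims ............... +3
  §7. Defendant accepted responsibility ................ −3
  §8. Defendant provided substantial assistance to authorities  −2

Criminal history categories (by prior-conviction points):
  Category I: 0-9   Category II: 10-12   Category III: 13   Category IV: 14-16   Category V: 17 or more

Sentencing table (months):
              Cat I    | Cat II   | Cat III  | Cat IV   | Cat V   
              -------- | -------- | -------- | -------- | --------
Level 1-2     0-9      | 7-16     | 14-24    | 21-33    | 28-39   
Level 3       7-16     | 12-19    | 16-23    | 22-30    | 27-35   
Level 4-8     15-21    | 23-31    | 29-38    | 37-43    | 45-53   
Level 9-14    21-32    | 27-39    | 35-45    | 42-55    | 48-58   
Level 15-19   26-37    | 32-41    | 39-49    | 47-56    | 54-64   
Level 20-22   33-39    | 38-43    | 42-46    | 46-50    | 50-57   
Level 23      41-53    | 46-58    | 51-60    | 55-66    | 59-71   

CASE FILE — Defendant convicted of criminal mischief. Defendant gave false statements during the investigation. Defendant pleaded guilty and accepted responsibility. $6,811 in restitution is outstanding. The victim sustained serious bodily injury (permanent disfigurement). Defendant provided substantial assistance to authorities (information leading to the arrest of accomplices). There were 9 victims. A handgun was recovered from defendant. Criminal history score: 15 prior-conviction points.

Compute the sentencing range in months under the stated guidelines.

46-50 months

Base offense level for criminal mischief: 9.
§1 applies: 9 + 2 = 11.
§2 applies (level before this adjustment is 11 ≥ 5, so +4): 11 + 4 = 15.
§3 applies: 15 + 5 = 20.
§4 applies (level before this adjustment is 20 ≥ 19, so +3): 20 + 3 = 23.
§6 applies: 23 + 3 = 26.
§7 applies: 26 − 3 = 23.
§8 applies: 23 − 2 = 21.
Final offense level: 21.
Criminal history: 15 prior points → Category IV (14-16).
Level 21 falls in the 20-22 band.
Grid: Level 20-22 × Category IV = 46-50 months.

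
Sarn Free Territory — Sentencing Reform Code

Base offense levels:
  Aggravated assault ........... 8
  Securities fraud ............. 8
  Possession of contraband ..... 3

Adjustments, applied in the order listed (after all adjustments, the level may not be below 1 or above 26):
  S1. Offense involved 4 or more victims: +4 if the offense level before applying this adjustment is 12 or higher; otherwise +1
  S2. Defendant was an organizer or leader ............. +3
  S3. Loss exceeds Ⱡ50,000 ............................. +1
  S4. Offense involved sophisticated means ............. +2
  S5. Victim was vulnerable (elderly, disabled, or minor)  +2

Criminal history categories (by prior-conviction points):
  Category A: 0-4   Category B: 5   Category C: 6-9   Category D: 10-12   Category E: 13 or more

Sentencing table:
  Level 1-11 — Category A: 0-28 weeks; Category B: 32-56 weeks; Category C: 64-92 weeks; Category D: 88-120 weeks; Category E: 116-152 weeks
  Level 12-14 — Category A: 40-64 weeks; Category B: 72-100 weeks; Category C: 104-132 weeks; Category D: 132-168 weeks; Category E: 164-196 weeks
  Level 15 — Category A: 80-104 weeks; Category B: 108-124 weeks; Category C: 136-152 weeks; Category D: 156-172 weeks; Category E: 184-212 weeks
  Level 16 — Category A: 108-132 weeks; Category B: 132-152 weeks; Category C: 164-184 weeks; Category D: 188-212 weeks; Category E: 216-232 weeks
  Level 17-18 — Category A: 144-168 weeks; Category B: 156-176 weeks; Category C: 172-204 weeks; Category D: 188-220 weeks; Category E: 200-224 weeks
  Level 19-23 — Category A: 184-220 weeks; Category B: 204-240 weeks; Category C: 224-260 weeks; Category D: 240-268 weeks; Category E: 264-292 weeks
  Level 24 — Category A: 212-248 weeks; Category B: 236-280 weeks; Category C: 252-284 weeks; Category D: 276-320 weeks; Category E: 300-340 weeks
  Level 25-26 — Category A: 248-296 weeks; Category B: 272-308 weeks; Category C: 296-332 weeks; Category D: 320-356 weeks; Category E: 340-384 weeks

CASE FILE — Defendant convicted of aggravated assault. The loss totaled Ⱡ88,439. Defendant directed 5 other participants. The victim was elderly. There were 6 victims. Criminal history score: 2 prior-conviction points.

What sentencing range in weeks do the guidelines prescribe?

80-104 weeks

Base offense level for aggravated assault: 8.
S1 applies (level before this adjustment is 8 < 12, so +1): 8 + 1 = 9.
S2 applies: 9 + 3 = 12.
S3 applies: 12 + 1 = 13.
S5 applies: 13 + 2 = 15.
Final offense level: 15.
Criminal history: 2 prior points → Category A (0-4).
Level 15 falls in the 15 band.
Grid: Level 15 × Category A = 80-104 weeks.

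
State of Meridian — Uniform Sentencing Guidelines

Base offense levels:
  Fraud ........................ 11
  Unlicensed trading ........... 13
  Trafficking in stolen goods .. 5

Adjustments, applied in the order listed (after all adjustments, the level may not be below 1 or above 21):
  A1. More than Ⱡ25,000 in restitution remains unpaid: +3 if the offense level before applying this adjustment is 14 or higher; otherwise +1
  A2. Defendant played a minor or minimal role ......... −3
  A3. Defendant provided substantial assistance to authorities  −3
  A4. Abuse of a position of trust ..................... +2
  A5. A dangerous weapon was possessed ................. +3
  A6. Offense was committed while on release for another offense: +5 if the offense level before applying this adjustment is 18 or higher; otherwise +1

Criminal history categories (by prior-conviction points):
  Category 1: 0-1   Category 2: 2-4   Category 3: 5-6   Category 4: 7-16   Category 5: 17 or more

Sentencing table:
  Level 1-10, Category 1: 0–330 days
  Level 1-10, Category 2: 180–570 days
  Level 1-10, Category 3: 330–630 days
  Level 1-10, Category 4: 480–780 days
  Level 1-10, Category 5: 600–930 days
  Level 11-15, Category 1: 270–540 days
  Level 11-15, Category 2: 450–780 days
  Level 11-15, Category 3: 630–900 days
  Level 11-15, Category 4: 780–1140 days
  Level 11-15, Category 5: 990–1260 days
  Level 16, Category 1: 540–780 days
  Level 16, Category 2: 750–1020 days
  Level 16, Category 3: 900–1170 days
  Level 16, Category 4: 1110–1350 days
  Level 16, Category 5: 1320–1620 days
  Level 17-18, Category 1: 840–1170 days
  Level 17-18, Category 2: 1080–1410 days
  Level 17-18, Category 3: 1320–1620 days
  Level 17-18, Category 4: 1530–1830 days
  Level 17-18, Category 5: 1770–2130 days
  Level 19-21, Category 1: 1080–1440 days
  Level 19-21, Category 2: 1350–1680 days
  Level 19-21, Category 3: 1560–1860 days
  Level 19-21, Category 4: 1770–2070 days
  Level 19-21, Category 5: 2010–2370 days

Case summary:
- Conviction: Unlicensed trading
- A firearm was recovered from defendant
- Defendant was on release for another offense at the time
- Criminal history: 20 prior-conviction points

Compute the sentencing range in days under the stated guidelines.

1770-2130 days

Base offense level for unlicensed trading: 13.
A2 does not apply.
A5 applies: 13 + 3 = 16.
A6 applies (level before this adjustment is 16 < 18, so +1): 16 + 1 = 17.
Final offense level: 17.
Criminal history: 20 prior points → Category 5 (17+).
Level 17 falls in the 17-18 band.
Grid: Level 17-18 × Category 5 = 1770-2130 days.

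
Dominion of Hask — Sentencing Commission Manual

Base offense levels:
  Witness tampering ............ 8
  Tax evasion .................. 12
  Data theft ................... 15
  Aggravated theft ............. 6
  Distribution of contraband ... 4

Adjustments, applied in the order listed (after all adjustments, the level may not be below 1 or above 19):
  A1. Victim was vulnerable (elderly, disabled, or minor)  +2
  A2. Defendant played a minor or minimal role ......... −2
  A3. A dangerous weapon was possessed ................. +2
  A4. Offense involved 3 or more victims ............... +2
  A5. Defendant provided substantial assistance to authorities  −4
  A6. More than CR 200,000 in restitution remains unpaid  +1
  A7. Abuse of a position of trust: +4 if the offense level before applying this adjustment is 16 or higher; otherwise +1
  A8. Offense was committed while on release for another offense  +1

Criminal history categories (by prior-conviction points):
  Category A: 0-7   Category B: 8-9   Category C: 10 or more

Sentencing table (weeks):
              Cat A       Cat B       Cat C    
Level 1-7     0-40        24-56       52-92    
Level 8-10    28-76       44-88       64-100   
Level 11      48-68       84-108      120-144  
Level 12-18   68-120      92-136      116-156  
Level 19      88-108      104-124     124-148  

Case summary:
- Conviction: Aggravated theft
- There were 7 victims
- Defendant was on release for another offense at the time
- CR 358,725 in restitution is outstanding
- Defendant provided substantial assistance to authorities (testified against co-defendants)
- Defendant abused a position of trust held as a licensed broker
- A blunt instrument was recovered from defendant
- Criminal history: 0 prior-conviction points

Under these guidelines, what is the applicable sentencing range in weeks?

28-76 weeks

Base offense level for aggravated theft: 6.
A2 does not apply.
A3 applies: 6 + 2 = 8.
A4 applies: 8 + 2 = 10.
A5 applies: 10 − 4 = 6.
A6 applies: 6 + 1 = 7.
A7 applies (level before this adjustment is 7 < 16, so +1): 7 + 1 = 8.
A8 applies: 8 + 1 = 9.
Final offense level: 9.
Criminal history: 0 prior points → Category A (0-7).
Level 9 falls in the 8-10 band.
Grid: Level 8-10 × Category A = 28-76 weeks.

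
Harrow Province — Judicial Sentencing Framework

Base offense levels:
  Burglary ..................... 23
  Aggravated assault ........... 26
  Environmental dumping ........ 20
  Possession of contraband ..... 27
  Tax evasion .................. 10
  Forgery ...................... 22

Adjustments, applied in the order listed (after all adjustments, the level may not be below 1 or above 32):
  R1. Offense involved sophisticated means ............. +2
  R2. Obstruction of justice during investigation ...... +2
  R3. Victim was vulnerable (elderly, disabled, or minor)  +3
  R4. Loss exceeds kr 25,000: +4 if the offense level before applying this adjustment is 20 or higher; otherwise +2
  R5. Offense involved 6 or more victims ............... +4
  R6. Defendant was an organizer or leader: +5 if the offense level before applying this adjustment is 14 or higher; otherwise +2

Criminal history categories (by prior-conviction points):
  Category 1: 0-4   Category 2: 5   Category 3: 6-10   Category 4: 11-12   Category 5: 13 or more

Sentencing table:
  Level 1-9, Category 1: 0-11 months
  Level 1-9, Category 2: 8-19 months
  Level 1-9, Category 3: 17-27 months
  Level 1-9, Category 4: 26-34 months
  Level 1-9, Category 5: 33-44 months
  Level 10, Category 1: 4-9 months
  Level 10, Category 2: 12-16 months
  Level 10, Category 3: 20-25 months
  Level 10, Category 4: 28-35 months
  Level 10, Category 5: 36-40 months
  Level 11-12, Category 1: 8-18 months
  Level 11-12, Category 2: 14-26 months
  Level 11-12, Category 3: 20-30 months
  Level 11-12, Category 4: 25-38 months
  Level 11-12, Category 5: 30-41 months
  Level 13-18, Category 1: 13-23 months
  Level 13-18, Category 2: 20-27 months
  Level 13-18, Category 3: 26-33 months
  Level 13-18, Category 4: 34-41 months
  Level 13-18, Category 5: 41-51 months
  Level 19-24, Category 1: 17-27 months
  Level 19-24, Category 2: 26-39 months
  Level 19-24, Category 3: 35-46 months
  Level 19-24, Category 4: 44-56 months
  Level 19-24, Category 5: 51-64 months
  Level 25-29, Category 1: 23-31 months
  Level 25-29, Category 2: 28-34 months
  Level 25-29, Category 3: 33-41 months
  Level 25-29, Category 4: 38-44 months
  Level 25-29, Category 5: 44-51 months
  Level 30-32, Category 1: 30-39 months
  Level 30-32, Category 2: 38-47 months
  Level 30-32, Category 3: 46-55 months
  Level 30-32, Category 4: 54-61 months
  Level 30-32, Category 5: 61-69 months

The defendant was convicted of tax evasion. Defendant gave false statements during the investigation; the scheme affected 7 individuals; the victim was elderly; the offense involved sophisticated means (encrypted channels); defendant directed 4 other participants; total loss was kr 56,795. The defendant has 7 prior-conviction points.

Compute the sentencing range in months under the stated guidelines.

33-41 months

Base offense level for tax evasion: 10.
R1 applies: 10 + 2 = 12.
R2 applies: 12 + 2 = 14.
R3 applies: 14 + 3 = 17.
R4 applies (level before this adjustment is 17 < 20, so +2): 17 + 2 = 19.
R5 applies: 19 + 4 = 23.
R6 applies (level before this adjustment is 23 ≥ 14, so +5): 23 + 5 = 28.
Final offense level: 28.
Criminal history: 7 prior points → Category 3 (6-10).
Level 28 falls in the 25-29 band.
Grid: Level 25-29 × Category 3 = 33-41 months.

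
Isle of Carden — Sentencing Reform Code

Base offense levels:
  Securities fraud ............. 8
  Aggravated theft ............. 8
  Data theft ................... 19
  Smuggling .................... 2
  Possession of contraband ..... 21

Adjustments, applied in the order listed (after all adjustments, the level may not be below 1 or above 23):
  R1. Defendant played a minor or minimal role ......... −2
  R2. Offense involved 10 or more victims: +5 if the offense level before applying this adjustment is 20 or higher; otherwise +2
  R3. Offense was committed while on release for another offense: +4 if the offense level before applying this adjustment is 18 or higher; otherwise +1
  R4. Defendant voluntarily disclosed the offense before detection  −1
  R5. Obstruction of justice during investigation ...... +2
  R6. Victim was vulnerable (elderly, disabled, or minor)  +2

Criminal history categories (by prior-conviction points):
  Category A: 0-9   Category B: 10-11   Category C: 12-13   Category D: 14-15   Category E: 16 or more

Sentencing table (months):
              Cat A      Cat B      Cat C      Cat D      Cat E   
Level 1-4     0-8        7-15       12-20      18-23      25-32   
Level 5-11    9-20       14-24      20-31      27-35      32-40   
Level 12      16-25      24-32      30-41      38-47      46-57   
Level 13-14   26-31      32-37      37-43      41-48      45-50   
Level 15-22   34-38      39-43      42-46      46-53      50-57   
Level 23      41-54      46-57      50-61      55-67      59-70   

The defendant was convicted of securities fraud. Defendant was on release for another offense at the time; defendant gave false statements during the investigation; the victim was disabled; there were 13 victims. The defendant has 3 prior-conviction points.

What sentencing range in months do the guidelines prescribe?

Base offense level for securities fraud: 8.
R1 does not apply.
R2 applies (level before this adjustment is 8 < 20, so +2): 8 + 2 = 10.
R3 applies (level before this adjustment is 10 < 18, so +1): 10 + 1 = 11.
R4 does not apply.
R5 applies: 11 + 2 = 13.
R6 applies: 13 + 2 = 15.
Final offense level: 15.
Criminal history: 3 prior points → Category A (0-9).
Level 15 falls in the 15-22 band.
Grid: Level 15-22 × Category A = 34-38 months.

34-38 months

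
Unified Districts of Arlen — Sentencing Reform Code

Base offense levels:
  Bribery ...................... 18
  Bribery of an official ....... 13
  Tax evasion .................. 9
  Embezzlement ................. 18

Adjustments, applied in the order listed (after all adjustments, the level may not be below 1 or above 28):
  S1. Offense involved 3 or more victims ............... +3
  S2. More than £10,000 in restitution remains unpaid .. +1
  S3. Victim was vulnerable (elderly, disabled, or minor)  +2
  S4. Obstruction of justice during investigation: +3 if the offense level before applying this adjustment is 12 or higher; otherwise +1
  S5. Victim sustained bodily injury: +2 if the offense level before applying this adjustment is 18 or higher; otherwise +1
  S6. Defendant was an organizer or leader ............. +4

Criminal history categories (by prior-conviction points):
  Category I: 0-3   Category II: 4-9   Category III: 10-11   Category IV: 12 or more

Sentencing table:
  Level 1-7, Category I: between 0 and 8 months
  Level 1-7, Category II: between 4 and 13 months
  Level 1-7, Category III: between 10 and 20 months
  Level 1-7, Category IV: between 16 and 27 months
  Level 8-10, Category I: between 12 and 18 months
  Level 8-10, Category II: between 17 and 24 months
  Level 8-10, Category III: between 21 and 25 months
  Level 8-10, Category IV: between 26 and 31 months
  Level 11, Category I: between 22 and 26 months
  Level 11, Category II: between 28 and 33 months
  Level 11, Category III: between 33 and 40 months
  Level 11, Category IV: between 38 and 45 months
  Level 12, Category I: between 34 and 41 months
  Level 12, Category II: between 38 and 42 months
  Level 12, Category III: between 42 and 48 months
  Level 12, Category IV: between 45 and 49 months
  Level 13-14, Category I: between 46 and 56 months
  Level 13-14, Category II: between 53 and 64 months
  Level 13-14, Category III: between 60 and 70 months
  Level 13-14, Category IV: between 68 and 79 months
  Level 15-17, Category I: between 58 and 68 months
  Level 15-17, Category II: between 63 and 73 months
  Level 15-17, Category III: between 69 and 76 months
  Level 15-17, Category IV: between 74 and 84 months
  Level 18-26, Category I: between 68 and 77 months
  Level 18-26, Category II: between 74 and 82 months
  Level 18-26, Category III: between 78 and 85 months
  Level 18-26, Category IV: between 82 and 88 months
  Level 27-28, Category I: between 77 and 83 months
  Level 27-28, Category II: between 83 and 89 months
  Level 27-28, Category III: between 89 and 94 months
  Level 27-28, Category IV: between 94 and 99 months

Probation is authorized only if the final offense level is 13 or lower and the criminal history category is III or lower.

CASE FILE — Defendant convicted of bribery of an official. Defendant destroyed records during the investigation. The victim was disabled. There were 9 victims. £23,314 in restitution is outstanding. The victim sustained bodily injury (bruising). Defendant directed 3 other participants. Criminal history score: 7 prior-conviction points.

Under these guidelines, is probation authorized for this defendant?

No

Base offense level for bribery of an official: 13.
S1 applies: 13 + 3 = 16.
S2 applies: 16 + 1 = 17.
S3 applies: 17 + 2 = 19.
S4 applies (level before this adjustment is 19 ≥ 12, so +3): 19 + 3 = 22.
S5 applies (level before this adjustment is 22 ≥ 18, so +2): 22 + 2 = 24.
S6 applies: 24 + 4 = 28.
Final offense level: 28.
Criminal history: 7 prior points → Category II (4-9).
Level 28 falls in the 27-28 band.
Grid: Level 27-28 × Category II = 83-89 months.
Probation check: level 28 > 13 and category II ≤ III → not eligible.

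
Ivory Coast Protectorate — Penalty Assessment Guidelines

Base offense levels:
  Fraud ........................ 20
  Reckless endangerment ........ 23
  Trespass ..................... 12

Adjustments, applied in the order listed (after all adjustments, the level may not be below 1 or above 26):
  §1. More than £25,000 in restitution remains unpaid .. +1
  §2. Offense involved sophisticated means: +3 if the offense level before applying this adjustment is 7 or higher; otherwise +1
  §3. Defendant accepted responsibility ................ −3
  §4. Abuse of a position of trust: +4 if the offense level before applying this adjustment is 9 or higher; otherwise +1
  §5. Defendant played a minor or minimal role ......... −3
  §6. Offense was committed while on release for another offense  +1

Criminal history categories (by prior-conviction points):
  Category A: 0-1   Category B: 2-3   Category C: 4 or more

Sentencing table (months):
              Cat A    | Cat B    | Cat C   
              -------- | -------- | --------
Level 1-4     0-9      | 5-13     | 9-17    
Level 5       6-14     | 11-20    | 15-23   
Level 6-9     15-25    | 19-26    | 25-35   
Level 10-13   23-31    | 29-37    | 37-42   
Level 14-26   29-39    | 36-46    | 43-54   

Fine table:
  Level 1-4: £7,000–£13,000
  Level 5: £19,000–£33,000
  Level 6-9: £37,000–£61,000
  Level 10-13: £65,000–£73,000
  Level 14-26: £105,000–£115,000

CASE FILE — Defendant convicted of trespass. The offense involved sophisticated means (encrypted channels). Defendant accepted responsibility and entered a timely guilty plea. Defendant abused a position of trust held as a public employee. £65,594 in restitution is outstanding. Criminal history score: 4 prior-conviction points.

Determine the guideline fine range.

£105,000–£115,000

Base offense level for trespass: 12.
§1 applies: 12 + 1 = 13.
§2 applies (level before this adjustment is 13 ≥ 7, so +3): 13 + 3 = 16.
§3 applies: 16 − 3 = 13.
§4 applies (level before this adjustment is 13 ≥ 9, so +4): 13 + 4 = 17.
§6 does not apply.
Final offense level: 17.
Level 17 falls in the 14-26 band.
Fine table: Level 14-26 → £105,000–£115,000.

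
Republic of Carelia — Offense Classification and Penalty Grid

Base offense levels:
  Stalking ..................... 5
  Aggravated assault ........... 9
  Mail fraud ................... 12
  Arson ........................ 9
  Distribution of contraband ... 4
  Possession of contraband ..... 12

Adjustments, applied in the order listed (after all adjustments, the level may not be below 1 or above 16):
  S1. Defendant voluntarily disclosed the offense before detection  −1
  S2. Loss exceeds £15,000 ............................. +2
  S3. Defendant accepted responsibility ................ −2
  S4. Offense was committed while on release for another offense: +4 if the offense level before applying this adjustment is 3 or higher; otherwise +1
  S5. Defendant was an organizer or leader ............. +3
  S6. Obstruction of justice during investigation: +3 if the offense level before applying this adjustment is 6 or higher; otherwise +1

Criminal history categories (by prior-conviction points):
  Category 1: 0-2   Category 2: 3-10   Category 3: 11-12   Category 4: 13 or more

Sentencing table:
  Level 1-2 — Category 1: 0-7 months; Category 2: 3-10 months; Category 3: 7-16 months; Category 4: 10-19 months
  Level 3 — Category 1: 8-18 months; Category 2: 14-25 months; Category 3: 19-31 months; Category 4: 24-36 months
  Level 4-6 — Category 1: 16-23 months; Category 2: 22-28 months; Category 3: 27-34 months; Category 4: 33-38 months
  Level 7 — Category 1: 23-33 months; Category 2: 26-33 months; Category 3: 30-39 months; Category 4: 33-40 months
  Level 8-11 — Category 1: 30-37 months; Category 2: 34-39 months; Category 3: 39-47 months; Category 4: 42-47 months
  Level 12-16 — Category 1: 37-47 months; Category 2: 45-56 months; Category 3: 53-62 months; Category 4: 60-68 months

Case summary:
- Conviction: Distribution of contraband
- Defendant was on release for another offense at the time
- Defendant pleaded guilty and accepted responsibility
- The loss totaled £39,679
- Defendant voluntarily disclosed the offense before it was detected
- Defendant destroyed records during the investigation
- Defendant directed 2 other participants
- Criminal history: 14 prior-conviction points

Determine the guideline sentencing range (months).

Base offense level for distribution of contraband: 4.
S1 applies: 4 − 1 = 3.
S2 applies: 3 + 2 = 5.
S3 applies: 5 − 2 = 3.
S4 applies (level before this adjustment is 3 ≥ 3, so +4): 3 + 4 = 7.
S5 applies: 7 + 3 = 10.
S6 applies (level before this adjustment is 10 ≥ 6, so +3): 10 + 3 = 13.
Final offense level: 13.
Criminal history: 14 prior points → Category 4 (13+).
Level 13 falls in the 12-16 band.
Grid: Level 12-16 × Category 4 = 60-68 months.

60-68 months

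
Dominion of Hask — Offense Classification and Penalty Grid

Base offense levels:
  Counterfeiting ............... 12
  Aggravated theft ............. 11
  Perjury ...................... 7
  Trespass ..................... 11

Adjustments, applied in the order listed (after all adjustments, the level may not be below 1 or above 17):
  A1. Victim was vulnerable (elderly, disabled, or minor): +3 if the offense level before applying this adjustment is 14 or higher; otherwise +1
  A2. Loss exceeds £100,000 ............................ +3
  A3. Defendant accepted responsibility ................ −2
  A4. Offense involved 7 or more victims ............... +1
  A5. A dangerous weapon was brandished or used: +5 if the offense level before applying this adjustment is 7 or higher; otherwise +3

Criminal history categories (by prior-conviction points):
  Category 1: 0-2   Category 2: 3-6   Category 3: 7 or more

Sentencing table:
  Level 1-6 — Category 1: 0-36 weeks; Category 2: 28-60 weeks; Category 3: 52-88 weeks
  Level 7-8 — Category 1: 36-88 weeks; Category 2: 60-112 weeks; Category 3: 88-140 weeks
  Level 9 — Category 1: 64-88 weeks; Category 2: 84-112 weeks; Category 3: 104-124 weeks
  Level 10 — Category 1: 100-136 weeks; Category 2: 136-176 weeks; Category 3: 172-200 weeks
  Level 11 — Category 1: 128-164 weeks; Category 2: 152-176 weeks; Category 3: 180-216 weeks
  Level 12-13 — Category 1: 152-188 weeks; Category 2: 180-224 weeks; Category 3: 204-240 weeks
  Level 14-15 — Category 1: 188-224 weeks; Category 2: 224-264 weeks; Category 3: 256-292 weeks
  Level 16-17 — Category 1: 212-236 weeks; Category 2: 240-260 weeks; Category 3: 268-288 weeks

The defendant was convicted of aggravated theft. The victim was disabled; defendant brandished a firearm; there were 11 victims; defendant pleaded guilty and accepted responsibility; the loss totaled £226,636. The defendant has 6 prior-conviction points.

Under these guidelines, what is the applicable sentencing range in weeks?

Base offense level for aggravated theft: 11.
A1 applies (level before this adjustment is 11 < 14, so +1): 11 + 1 = 12.
A2 applies: 12 + 3 = 15.
A3 applies: 15 − 2 = 13.
A4 applies: 13 + 1 = 14.
A5 applies (level before this adjustment is 14 ≥ 7, so +5): 14 + 5 = 19.
Level 19 exceeds the maximum of 17; capped at 17.
Final offense level: 17.
Criminal history: 6 prior points → Category 2 (3-6).
Level 17 falls in the 16-17 band.
Grid: Level 16-17 × Category 2 = 240-260 weeks.

240-260 weeks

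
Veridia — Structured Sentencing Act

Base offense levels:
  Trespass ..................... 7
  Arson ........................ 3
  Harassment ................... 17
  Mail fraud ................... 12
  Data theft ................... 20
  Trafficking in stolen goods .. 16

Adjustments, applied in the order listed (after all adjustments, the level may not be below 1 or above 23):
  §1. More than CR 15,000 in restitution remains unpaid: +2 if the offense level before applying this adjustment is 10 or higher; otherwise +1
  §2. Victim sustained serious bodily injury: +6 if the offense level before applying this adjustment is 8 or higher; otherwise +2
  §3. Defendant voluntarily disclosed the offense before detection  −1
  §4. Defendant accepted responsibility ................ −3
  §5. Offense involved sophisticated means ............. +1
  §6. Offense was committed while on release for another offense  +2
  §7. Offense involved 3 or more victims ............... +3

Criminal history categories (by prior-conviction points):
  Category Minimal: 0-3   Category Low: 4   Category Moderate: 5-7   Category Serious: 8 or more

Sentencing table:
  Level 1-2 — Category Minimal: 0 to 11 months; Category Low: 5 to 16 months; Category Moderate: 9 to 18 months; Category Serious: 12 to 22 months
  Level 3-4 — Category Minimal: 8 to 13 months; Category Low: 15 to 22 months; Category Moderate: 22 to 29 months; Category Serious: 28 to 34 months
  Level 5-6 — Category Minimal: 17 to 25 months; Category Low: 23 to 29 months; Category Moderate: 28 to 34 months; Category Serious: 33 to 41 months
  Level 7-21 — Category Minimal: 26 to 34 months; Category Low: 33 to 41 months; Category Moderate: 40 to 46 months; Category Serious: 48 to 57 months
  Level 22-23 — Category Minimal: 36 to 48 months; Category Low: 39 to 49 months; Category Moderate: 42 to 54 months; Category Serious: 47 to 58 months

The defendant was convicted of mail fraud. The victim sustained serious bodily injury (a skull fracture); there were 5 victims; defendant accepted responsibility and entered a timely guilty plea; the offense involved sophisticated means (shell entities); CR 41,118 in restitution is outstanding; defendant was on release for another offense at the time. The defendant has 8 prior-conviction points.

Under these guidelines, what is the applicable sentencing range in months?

Base offense level for mail fraud: 12.
§1 applies (level before this adjustment is 12 ≥ 10, so +2): 12 + 2 = 14.
§2 applies (level before this adjustment is 14 ≥ 8, so +6): 14 + 6 = 20.
§4 applies: 20 − 3 = 17.
§5 applies: 17 + 1 = 18.
§6 applies: 18 + 2 = 20.
§7 applies: 20 + 3 = 23.
Final offense level: 23.
Criminal history: 8 prior points → Category Serious (8+).
Level 23 falls in the 22-23 band.
Grid: Level 22-23 × Category Serious = 47-58 months.

47-58 months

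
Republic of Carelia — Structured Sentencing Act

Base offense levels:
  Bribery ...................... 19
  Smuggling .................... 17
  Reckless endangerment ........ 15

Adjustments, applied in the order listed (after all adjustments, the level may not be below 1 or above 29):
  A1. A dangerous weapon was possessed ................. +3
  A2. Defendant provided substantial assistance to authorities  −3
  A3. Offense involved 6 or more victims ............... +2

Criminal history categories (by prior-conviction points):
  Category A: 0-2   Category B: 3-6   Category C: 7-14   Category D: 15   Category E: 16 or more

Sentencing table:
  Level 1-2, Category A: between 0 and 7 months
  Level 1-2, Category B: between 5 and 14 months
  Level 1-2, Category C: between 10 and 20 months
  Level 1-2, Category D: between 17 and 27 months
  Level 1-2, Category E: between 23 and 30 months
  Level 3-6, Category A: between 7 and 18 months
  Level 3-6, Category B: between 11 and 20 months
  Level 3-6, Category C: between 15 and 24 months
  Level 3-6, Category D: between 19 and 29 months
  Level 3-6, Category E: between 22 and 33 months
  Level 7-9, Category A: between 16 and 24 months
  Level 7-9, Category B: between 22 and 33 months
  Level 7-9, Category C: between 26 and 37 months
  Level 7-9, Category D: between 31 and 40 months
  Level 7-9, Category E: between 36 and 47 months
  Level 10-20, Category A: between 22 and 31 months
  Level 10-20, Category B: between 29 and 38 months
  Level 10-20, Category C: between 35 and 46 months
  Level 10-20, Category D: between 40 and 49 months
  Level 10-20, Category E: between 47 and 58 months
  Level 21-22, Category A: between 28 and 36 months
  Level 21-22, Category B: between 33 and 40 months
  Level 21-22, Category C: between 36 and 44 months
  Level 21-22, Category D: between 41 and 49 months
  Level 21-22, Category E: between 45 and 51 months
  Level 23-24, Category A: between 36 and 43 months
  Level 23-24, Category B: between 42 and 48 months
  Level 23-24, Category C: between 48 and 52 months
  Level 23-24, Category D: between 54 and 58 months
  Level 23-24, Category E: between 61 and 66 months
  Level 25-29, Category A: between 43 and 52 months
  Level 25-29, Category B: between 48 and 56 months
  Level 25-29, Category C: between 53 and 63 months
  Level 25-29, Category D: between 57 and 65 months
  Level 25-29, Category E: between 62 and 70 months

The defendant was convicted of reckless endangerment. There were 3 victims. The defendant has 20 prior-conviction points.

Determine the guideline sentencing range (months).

47-58 months

Base offense level for reckless endangerment: 15.
Final offense level: 15.
Criminal history: 20 prior points → Category E (16+).
Level 15 falls in the 10-20 band.
Grid: Level 10-20 × Category E = 47-58 months.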